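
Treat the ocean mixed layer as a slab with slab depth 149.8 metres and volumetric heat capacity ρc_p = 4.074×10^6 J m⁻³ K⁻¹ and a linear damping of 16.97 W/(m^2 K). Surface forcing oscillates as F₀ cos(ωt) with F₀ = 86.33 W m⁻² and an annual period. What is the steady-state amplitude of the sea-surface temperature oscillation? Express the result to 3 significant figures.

0.703 K

Areal heat capacity C = ρc_p × D = 4.074×10^6 × 149.8 = 6.10×10^8 J/(m^2 K).
Angular frequency ω = 2π / T = 2π / 3.15×10^7 s = 1.99×10^-7 s⁻¹.
√((Cω)² + λ²) = √((122)² + 16.97²) = 123 W/(m²·K).
Amplitude A = F₀ / √((Cω)²+λ²) = 86.33 / 123 = 0.703 K.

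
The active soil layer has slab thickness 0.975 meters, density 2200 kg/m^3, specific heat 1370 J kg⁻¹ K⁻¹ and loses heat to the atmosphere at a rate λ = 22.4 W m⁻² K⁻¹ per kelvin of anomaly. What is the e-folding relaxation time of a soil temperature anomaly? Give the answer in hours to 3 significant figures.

Areal heat capacity C = ρ c_p D = 2200 × 1370 × 0.975 = 2.94×10^6 J/(m^2 K).
Relaxation time τ = C / λ = 2.94×10^6 / 22.4 = 1.31×10^5 s.
In hours: 1.31×10^5 s / (3600 s/hour) = 36.4 hours.

36.4 hours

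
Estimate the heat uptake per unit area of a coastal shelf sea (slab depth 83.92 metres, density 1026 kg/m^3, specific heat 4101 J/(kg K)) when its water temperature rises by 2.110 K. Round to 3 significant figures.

Areal heat capacity C = ρ c_p D = 1026 × 4101 × 83.92 = 3.53×10^8 J/(m^2 K).
ΔQ = C ΔT = 3.53×10^8 × 2.110 = 7.45×10^8 J/m².

7.45×10^8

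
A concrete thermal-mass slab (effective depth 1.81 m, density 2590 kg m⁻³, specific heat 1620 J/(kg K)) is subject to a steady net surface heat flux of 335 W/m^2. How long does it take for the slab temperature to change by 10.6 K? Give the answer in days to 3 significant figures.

Areal heat capacity C = ρ c_p D = 2590 × 1620 × 1.81 = 7.59×10^6 J m⁻² K⁻¹.
Time required: Δt = C ΔT / F = 7.59×10^6 × 10.6 / 335 = 2.40×10^5 s.
In days: 2.40×10^5 s / (86400 s/day) = 2.78 days.

2.78 days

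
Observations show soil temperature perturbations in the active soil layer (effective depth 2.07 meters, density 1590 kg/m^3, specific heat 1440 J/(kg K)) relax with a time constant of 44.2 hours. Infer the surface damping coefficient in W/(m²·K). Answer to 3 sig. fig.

Areal heat capacity C = ρ c_p D = 1590 × 1440 × 2.07 = 4.74×10^6 J/(m^2 K).
τ = 44.2 hours = 1.59×10^5 s.
λ = C / τ = 4.74×10^6 / 1.59×10^5 = 29.8 W/(m²·K).

29.8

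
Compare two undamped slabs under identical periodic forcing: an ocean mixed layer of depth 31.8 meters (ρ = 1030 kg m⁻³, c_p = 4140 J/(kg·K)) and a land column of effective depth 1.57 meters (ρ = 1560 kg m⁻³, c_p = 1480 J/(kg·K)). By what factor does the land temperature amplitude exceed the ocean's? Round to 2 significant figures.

C_ocean = 1030 × 4140 × 31.8 = 1.36×10^8 J/(m²·K).
C_land = 1560 × 1480 × 1.57 = 3.62×10^6 J/(m²·K).
Undamped amplitude ∝ 1/C, so A_land/A_ocean = C_ocean/C_land = 37.4.

37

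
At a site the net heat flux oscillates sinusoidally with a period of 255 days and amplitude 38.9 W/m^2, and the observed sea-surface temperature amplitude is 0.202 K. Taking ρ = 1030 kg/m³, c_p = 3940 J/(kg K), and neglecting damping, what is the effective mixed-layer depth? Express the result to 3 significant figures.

166 m

ω = 2π / 2.20×10^7 s = 2.85×10^-7 s⁻¹.
Required C = F₀ / (A ω) = 38.9 / (0.202 × 2.85×10^-7) = 6.75×10^8 J/(m²·K).
D = C / (ρ c_p) = 6.75×10^8 / (1030 × 3940) = 166 m.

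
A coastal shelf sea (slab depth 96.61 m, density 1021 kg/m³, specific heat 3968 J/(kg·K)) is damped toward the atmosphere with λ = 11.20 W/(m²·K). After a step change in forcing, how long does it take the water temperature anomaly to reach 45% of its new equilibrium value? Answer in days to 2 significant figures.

Areal heat capacity C = ρ c_p D = 1021 × 3968 × 96.61 = 3.91×10^8 J m⁻² K⁻¹.
τ = C / λ = 3.91×10^8 / 11.20 = 3.49×10^7 s.
Fraction reached: 1 − e^(−t/τ) = 0.45 ⇒ t = −τ ln(1 − 0.45) = τ × 0.598.
t = 2.09×10^7 s = 242 days.

240 days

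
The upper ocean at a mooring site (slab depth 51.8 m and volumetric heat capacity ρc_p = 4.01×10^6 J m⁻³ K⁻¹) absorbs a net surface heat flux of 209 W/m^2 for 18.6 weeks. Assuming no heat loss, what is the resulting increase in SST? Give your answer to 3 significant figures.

11.3 K

Areal heat capacity C = ρc_p × D = 4.01×10^6 × 51.8 = 2.08×10^8 J m⁻² K⁻¹.
Net heat input Q = F Δt = 209 × (18.6 weeks × 6.048×10^5 s/week) = 2.35×10^9 J/m².
ΔT = Q / C = 2.35×10^9 / 2.08×10^8 = 11.3 K.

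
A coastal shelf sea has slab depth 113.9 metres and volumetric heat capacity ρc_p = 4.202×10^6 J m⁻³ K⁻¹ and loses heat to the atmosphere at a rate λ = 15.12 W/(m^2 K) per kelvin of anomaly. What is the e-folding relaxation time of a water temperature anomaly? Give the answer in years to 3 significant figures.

1.00 years

Areal heat capacity C = ρc_p × D = 4.202×10^6 × 113.9 = 4.79×10^8 J/(m^2 K).
Relaxation time τ = C / λ = 4.79×10^8 / 15.12 = 3.17×10^7 s.
In years: 3.17×10^7 s / (3.156×10^7 s/year) = 1.00 years.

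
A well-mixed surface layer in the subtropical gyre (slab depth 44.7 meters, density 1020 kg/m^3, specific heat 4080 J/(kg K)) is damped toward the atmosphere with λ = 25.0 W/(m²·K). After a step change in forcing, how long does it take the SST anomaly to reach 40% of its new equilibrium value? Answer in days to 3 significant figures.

Areal heat capacity C = ρ c_p D = 1020 × 4080 × 44.7 = 1.86×10^8 J/(m²·K).
τ = C / λ = 1.86×10^8 / 25.0 = 7.44×10^6 s.
Fraction reached: 1 − e^(−t/τ) = 0.40 ⇒ t = −τ ln(1 − 0.40) = τ × 0.511.
t = 3.80×10^6 s = 44.0 days.

44.0 days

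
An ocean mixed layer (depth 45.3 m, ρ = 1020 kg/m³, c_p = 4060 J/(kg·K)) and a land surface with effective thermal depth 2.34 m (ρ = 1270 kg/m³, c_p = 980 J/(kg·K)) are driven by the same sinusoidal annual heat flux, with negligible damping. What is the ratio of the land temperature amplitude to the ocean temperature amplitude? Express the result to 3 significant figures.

64.4

C_ocean = 1020 × 4060 × 45.3 = 1.88×10^8 J/(m²·K).
C_land = 1270 × 980 × 2.34 = 2.91×10^6 J/(m²·K).
Undamped amplitude ∝ 1/C, so A_land/A_ocean = C_ocean/C_land = 64.4.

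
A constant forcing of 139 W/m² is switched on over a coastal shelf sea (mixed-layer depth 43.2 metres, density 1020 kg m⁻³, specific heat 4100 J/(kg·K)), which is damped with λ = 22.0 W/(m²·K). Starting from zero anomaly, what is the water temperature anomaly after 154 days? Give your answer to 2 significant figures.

5.1 K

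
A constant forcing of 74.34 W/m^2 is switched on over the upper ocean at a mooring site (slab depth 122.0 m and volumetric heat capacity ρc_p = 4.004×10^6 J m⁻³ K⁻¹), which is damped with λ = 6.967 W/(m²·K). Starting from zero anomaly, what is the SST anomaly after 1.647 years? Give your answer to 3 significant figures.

5.59 K

Areal heat capacity C = ρc_p × D = 4.004×10^6 × 122.0 = 4.88×10^8 J m⁻² K⁻¹.
τ = C / λ = 4.88×10^8 / 6.967 = 7.01×10^7 s.
Equilibrium anomaly ΔT_eq = F / λ = 74.34 / 6.967 = 10.7 K.
t = 1.647 years = 5.20×10^7 s, so t/τ = 0.741.
ΔT(t) = ΔT_eq (1 − e^(−t/τ)) = 10.7 × (1 − e^−0.741) = 5.59 K.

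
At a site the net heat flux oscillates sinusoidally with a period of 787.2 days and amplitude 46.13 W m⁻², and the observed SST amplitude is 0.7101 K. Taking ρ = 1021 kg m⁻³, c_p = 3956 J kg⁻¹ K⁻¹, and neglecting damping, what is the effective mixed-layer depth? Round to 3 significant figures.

174 m

ω = 2π / 6.80×10^7 s = 9.24×10^-8 s⁻¹.
Required C = F₀ / (A ω) = 46.13 / (0.7101 × 9.24×10^-8) = 7.03×10^8 J/(m²·K).
D = C / (ρ c_p) = 7.03×10^8 / (1021 × 3956) = 174 m.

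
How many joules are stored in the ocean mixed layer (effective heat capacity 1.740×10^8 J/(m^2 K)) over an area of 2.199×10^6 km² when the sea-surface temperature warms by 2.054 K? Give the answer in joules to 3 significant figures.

Areal heat capacity C = 1.740×10^8 J/(m^2 K) (given).
Heat per unit area: q = C ΔT = 1.74×10^8 × 2.054 = 3.57×10^8 J/m².
Total heat: Q = q × A = 3.57×10^8 × (2.199×10^6 × 10⁶ m²) = 7.86×10^20 J.

7.86×10^20 J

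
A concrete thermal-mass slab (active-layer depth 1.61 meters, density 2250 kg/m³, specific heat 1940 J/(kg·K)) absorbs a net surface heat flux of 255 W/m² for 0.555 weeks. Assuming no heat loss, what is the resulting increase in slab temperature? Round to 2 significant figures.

Areal heat capacity C = ρ c_p D = 2250 × 1940 × 1.61 = 7.03×10^6 J m⁻² K⁻¹.
Net heat input Q = F Δt = 255 × (0.555 weeks × 6.048×10^5 s/week) = 8.56×10^7 J/m².
ΔT = Q / C = 8.56×10^7 / 7.03×10^6 = 12.2 K.

12 K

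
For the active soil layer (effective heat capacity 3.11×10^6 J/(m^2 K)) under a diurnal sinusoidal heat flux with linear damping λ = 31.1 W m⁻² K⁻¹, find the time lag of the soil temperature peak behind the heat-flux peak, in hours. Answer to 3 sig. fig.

Areal heat capacity C = 3.11×10^6 J/(m^2 K) (given).
ω = 2π / 86400 s = 7.27×10^-5 s⁻¹.
Phase lag φ = arctan(Cω/λ) = arctan(226/31.1) = 1.43 rad.
Time lag = φ / ω = 1.43 / 7.27×10^-5 = 19700 s = 5.48 hours.

5.48 hours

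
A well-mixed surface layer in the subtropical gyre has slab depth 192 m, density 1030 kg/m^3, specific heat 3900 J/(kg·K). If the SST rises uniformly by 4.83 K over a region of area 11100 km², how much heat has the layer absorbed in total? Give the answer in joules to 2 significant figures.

4.1×10^19 J

Areal heat capacity C = ρ c_p D = 1030 × 3900 × 192 = 7.71×10^8 J/(m²·K).
Heat per unit area: q = C ΔT = 7.71×10^8 × 4.83 = 3.73×10^9 J/m².
Total heat: Q = q × A = 3.73×10^9 × (11100 × 10⁶ m²) = 4.13×10^19 J.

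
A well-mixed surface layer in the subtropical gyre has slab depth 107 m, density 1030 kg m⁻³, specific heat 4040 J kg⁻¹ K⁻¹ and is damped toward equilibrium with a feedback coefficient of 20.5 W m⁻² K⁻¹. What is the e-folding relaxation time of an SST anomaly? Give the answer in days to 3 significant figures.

251 days

Areal heat capacity C = ρ c_p D = 1030 × 4040 × 107 = 4.45×10^8 J/(m^2 K).
Relaxation time τ = C / λ = 4.45×10^8 / 20.5 = 2.17×10^7 s.
In days: 2.17×10^7 s / (86400 s/day) = 251 days.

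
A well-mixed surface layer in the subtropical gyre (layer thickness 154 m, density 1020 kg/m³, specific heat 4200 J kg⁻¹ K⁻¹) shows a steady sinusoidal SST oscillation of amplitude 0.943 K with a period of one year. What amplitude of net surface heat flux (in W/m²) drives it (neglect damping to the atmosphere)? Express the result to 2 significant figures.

120

Areal heat capacity C = ρ c_p D = 1020 × 4200 × 154 = 6.60×10^8 J/(m²·K).
ω = 2π / 3.15×10^7 s = 1.99×10^-7 s⁻¹.
Cω = 6.60×10^8 × 1.99×10^-7 = 131 W/(m²·K).
F₀ = A × Cω = 0.943 × 131 = 124 W/m².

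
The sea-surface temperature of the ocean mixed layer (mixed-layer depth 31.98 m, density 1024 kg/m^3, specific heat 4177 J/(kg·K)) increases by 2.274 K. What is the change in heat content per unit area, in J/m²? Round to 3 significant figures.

3.11×10^8

Areal heat capacity C = ρ c_p D = 1024 × 4177 × 31.98 = 1.37×10^8 J/(m²·K).
ΔQ = C ΔT = 1.37×10^8 × 2.274 = 3.11×10^8 J/m².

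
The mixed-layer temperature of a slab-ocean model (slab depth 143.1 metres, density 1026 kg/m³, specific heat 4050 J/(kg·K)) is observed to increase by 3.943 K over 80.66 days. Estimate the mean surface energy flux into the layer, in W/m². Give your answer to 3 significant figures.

Areal heat capacity C = ρ c_p D = 1026 × 4050 × 143.1 = 5.95×10^8 J m⁻² K⁻¹.
Required heat per unit area: Q = C ΔT = 5.95×10^8 × 3.943 = 2.34×10^9 J/m².
Flux F = Q / Δt = 2.34×10^9 / 6.97×10^6 s = 336 W/m².

336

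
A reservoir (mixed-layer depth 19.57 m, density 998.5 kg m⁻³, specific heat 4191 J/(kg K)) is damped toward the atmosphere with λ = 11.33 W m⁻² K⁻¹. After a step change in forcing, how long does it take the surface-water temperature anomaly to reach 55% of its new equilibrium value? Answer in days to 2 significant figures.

67 days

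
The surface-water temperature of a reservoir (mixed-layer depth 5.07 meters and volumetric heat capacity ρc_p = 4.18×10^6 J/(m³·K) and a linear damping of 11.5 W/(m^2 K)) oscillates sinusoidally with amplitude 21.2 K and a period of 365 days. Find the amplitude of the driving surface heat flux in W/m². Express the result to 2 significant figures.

260

Areal heat capacity C = ρc_p × D = 4.18×10^6 × 5.07 = 2.12×10^7 J m⁻² K⁻¹.
ω = 2π / 3.15×10^7 s = 1.99×10^-7 s⁻¹.
√((Cω)² + λ²) = √((4.22)² + 11.5²) = 12.3 W/(m²·K).
F₀ = A × √((Cω)²+λ²) = 21.2 × 12.3 = 260 W/m².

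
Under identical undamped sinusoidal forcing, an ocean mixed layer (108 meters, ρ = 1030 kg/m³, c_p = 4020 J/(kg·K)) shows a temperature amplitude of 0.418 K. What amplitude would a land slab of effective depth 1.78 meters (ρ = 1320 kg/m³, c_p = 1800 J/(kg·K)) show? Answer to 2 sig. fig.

44 K

C_ocean = 4.47×10^8 J/(m²·K); C_land = 4.23×10^6 J/(m²·K).
A ∝ 1/C ⇒ A_land = A_ocean × C_ocean/C_land = 0.418 × 106 = 44.2 K.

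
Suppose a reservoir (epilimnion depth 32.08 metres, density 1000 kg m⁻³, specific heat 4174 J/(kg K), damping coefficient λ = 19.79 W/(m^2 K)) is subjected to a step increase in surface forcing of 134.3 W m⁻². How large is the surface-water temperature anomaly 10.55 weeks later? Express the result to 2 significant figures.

4.1 K

Areal heat capacity C = ρ c_p D = 1000 × 4174 × 32.08 = 1.34×10^8 J m⁻² K⁻¹.
τ = C / λ = 1.34×10^8 / 19.79 = 6.77×10^6 s.
Equilibrium anomaly ΔT_eq = F / λ = 134.3 / 19.79 = 6.79 K.
t = 10.55 weeks = 6.38×10^6 s, so t/τ = 0.943.
ΔT(t) = ΔT_eq (1 − e^(−t/τ)) = 6.79 × (1 − e^−0.943) = 4.14 K.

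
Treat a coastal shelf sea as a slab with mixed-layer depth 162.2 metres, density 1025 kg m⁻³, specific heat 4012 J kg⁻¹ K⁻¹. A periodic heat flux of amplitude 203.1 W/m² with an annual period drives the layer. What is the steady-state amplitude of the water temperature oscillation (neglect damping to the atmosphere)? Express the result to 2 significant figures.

1.5 K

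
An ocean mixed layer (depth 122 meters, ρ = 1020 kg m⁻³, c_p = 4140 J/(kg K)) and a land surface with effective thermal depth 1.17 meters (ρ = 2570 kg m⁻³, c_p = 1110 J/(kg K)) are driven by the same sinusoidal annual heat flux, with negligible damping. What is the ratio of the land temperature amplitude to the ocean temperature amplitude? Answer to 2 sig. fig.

C_ocean = 1020 × 4140 × 122 = 5.15×10^8 J/(m²·K).
C_land = 2570 × 1110 × 1.17 = 3.34×10^6 J/(m²·K).
Undamped amplitude ∝ 1/C, so A_land/A_ocean = C_ocean/C_land = 154.

150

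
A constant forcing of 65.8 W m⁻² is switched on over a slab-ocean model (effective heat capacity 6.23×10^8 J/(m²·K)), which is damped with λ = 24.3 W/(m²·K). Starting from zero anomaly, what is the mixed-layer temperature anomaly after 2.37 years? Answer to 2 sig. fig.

2.6 K

Areal heat capacity C = 6.23×10^8 J/(m²·K) (given).
τ = C / λ = 6.23×10^8 / 24.3 = 2.56×10^7 s.
Equilibrium anomaly ΔT_eq = F / λ = 65.8 / 24.3 = 2.71 K.
t = 2.37 years = 7.48×10^7 s, so t/τ = 2.92.
ΔT(t) = ΔT_eq (1 − e^(−t/τ)) = 2.71 × (1 − e^−2.92) = 2.56 K.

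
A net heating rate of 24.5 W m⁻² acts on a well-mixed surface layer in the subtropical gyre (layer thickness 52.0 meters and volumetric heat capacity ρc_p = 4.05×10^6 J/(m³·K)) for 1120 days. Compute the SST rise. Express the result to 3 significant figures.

11.3 K

Areal heat capacity C = ρc_p × D = 4.05×10^6 × 52.0 = 2.11×10^8 J/(m²·K).
Net heat input Q = F Δt = 24.5 × (1120 days × 86400 s/day) = 2.37×10^9 J/m².
ΔT = Q / C = 2.37×10^9 / 2.11×10^8 = 11.3 K.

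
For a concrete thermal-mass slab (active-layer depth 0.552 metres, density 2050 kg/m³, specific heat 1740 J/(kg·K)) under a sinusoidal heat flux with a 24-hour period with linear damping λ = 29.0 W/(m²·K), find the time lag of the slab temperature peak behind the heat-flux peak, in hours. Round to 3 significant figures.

5.24 hours

Areal heat capacity C = ρ c_p D = 2050 × 1740 × 0.552 = 1.97×10^6 J/(m²·K).
ω = 2π / 86400 s = 7.27×10^-5 s⁻¹.
Phase lag φ = arctan(Cω/λ) = arctan(143/29.0) = 1.37 rad.
Time lag = φ / ω = 1.37 / 7.27×10^-5 = 18900 s = 5.24 hours.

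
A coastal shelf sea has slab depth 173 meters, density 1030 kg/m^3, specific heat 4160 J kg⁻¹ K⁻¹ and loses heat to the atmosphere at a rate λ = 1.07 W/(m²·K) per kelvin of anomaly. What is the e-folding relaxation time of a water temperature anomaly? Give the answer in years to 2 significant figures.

Areal heat capacity C = ρ c_p D = 1030 × 4160 × 173 = 7.41×10^8 J/(m²·K).
Relaxation time τ = C / λ = 7.41×10^8 / 1.07 = 6.93×10^8 s.
In years: 6.93×10^8 s / (3.156×10^7 s/year) = 22.0 years.

22 years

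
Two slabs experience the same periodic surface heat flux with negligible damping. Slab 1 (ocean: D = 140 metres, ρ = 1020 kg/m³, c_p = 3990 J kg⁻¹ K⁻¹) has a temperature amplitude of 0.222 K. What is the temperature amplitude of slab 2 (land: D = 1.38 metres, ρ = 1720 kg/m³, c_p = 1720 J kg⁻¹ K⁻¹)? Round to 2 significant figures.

C_ocean = 5.70×10^8 J/(m²·K); C_land = 4.08×10^6 J/(m²·K).
A ∝ 1/C ⇒ A_land = A_ocean × C_ocean/C_land = 0.222 × 140 = 31.0 K.

31 K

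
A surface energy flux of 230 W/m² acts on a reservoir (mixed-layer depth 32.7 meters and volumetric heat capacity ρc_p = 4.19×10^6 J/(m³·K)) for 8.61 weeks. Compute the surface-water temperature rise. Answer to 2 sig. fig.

8.7 K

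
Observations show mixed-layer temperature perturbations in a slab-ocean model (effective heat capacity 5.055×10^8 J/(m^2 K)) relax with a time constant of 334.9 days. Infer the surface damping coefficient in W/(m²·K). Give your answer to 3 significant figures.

17.5

Areal heat capacity C = 5.055×10^8 J/(m^2 K) (given).
τ = 334.9 days = 2.89×10^7 s.
λ = C / τ = 5.05×10^8 / 2.89×10^7 = 17.5 W/(m²·K).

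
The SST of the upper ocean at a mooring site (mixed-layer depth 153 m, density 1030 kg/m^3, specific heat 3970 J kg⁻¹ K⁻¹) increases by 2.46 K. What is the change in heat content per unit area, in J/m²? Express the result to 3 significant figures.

Areal heat capacity C = ρ c_p D = 1030 × 3970 × 153 = 6.26×10^8 J/(m^2 K).
ΔQ = C ΔT = 6.26×10^8 × 2.46 = 1.54×10^9 J/m².

1.54×10^9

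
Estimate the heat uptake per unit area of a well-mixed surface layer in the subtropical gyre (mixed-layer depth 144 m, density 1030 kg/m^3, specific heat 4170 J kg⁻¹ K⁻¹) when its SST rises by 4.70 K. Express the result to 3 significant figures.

2.91×10^9

Areal heat capacity C = ρ c_p D = 1030 × 4170 × 144 = 6.18×10^8 J/(m²·K).
ΔQ = C ΔT = 6.18×10^8 × 4.70 = 2.91×10^9 J/m².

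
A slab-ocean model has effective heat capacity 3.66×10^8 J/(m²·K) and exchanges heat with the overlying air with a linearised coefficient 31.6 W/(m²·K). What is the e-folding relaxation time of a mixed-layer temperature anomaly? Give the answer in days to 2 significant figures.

130 days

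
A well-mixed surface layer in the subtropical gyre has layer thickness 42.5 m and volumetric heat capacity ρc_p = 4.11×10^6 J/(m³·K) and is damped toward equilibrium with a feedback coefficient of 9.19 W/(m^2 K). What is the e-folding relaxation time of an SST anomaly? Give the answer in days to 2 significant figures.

220 days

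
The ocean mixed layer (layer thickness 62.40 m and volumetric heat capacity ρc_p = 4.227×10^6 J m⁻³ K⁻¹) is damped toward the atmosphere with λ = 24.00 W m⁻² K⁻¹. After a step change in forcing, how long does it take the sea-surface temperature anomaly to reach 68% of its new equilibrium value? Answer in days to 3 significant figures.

145 days

Areal heat capacity C = ρc_p × D = 4.227×10^6 × 62.40 = 2.64×10^8 J/(m²·K).
τ = C / λ = 2.64×10^8 / 24.00 = 1.10×10^7 s.
Fraction reached: 1 − e^(−t/τ) = 0.68 ⇒ t = −τ ln(1 − 0.68) = τ × 1.14.
t = 1.25×10^7 s = 145 days.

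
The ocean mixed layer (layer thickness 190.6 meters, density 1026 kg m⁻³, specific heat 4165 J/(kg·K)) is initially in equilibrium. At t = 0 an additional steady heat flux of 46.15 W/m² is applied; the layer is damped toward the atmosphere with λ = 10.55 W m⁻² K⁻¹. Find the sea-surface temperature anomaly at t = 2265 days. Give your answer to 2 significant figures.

Areal heat capacity C = ρ c_p D = 1026 × 4165 × 190.6 = 8.14×10^8 J/(m²·K).
τ = C / λ = 8.14×10^8 / 10.55 = 7.72×10^7 s.
Equilibrium anomaly ΔT_eq = F / λ = 46.15 / 10.55 = 4.37 K.
t = 2265 days = 1.96×10^8 s, so t/τ = 2.53.
ΔT(t) = ΔT_eq (1 − e^(−t/τ)) = 4.37 × (1 − e^−2.53) = 4.03 K.

4.0 K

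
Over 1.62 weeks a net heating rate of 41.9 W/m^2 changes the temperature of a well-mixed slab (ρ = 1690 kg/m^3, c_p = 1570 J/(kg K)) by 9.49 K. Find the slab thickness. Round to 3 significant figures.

Heat input Q = F Δt = 41.9 × 9.80×10^5 s = 4.11×10^7 J/m².
Required areal heat capacity C = Q / ΔT = 4.33×10^6 J/(m²·K).
Depth D = C / (ρ c_p) = 4.33×10^6 / (1690 × 1570) = 1.63 m.

1.63 m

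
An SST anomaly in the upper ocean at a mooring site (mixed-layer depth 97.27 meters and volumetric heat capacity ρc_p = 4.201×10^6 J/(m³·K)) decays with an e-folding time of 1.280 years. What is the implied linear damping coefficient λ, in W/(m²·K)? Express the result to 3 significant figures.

10.1

Areal heat capacity C = ρc_p × D = 4.201×10^6 × 97.27 = 4.09×10^8 J/(m^2 K).
τ = 1.280 years = 4.04×10^7 s.
λ = C / τ = 4.09×10^8 / 4.04×10^7 = 10.1 W/(m²·K).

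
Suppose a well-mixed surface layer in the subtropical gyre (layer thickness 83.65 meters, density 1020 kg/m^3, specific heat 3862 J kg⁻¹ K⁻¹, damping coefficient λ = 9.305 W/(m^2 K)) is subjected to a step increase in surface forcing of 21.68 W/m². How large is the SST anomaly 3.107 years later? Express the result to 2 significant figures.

Areal heat capacity C = ρ c_p D = 1020 × 3862 × 83.65 = 3.30×10^8 J/(m^2 K).
τ = C / λ = 3.30×10^8 / 9.305 = 3.54×10^7 s.
Equilibrium anomaly ΔT_eq = F / λ = 21.68 / 9.305 = 2.33 K.
t = 3.107 years = 9.80×10^7 s, so t/τ = 2.77.
ΔT(t) = ΔT_eq (1 − e^(−t/τ)) = 2.33 × (1 − e^−2.77) = 2.18 K.

2.2 K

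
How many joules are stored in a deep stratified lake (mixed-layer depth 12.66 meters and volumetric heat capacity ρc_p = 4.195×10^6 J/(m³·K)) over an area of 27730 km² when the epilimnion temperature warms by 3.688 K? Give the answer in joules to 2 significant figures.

5.4×10^18 J

Areal heat capacity C = ρc_p × D = 4.195×10^6 × 12.66 = 5.31×10^7 J/(m²·K).
Heat per unit area: q = C ΔT = 5.31×10^7 × 3.688 = 1.96×10^8 J/m².
Total heat: Q = q × A = 1.96×10^8 × (27730 × 10⁶ m²) = 5.43×10^18 J.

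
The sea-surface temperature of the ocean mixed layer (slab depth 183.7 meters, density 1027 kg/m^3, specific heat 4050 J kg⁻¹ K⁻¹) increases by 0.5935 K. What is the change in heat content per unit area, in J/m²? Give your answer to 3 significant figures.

4.53×10^8

Areal heat capacity C = ρ c_p D = 1027 × 4050 × 183.7 = 7.64×10^8 J/(m²·K).
ΔQ = C ΔT = 7.64×10^8 × 0.5935 = 4.53×10^8 J/m².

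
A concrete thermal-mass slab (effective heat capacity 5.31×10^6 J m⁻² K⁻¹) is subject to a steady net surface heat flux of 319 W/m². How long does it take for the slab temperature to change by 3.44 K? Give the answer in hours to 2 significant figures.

Areal heat capacity C = 5.31×10^6 J m⁻² K⁻¹ (given).
Time required: Δt = C ΔT / F = 5.31×10^6 × 3.44 / 319 = 57300 s.
In hours: 57300 s / (3600 s/hour) = 15.9 hours.

16 hours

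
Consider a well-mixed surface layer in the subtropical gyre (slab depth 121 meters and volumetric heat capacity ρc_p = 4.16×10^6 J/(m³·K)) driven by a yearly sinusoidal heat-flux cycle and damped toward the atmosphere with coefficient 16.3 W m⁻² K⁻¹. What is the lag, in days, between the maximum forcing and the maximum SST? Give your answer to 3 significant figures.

81.9 days

Areal heat capacity C = ρc_p × D = 4.16×10^6 × 121 = 5.03×10^8 J m⁻² K⁻¹.
ω = 2π / 3.15×10^7 s = 1.99×10^-7 s⁻¹.
Phase lag φ = arctan(Cω/λ) = arctan(100/16.3) = 1.41 rad.
Time lag = φ / ω = 1.41 / 1.99×10^-7 = 7.08×10^6 s = 81.9 days.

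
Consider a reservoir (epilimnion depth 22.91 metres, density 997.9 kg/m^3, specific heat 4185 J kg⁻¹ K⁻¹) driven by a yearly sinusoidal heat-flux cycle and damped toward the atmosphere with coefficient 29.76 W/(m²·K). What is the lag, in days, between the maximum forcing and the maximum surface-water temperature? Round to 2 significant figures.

33 days

Areal heat capacity C = ρ c_p D = 997.9 × 4185 × 22.91 = 9.57×10^7 J/(m²·K).
ω = 2π / 3.15×10^7 s = 1.99×10^-7 s⁻¹.
Phase lag φ = arctan(Cω/λ) = arctan(19.1/29.76) = 0.570 rad.
Time lag = φ / ω = 0.570 / 1.99×10^-7 = 2.86×10^6 s = 33.1 days.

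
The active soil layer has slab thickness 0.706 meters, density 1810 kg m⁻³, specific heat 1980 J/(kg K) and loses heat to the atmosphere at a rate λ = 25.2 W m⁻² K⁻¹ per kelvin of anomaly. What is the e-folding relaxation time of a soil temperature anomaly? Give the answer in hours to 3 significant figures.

27.9 hours

Areal heat capacity C = ρ c_p D = 1810 × 1980 × 0.706 = 2.53×10^6 J m⁻² K⁻¹.
Relaxation time τ = C / λ = 2.53×10^6 / 25.2 = 1.00×10^5 s.
In hours: 1.00×10^5 s / (3600 s/hour) = 27.9 hours.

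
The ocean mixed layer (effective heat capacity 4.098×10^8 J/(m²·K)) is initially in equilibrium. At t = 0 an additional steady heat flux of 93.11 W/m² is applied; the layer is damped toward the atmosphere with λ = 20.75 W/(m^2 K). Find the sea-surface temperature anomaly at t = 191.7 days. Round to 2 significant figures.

2.5 K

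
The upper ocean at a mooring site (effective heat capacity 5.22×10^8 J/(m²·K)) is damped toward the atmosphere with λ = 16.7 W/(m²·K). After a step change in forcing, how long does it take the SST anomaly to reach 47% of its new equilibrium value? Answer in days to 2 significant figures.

Areal heat capacity C = 5.22×10^8 J/(m²·K) (given).
τ = C / λ = 5.22×10^8 / 16.7 = 3.13×10^7 s.
Fraction reached: 1 − e^(−t/τ) = 0.47 ⇒ t = −τ ln(1 − 0.47) = τ × 0.635.
t = 1.98×10^7 s = 230 days.

230 days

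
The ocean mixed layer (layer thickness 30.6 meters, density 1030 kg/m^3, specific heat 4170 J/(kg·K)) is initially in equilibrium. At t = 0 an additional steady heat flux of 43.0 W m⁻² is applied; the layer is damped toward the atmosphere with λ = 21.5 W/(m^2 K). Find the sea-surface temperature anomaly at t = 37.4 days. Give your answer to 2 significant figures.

0.82 K

Areal heat capacity C = ρ c_p D = 1030 × 4170 × 30.6 = 1.31×10^8 J/(m²·K).
τ = C / λ = 1.31×10^8 / 21.5 = 6.11×10^6 s.
Equilibrium anomaly ΔT_eq = F / λ = 43.0 / 21.5 = 2.00 K.
t = 37.4 days = 3.23×10^6 s, so t/τ = 0.529.
ΔT(t) = ΔT_eq (1 − e^(−t/τ)) = 2.00 × (1 − e^−0.529) = 0.821 K.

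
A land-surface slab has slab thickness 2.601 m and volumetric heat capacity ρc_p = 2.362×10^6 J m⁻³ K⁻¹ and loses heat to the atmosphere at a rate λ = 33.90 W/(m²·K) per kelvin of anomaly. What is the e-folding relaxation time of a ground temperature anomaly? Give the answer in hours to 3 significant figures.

Areal heat capacity C = ρc_p × D = 2.362×10^6 × 2.601 = 6.14×10^6 J/(m^2 K).
Relaxation time τ = C / λ = 6.14×10^6 / 33.90 = 1.81×10^5 s.
In hours: 1.81×10^5 s / (3600 s/hour) = 50.3 hours.

50.3 hours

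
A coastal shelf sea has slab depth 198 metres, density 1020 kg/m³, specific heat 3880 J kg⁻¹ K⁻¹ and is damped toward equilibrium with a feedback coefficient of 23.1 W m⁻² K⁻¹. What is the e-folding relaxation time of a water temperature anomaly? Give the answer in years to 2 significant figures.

1.1 years

Areal heat capacity C = ρ c_p D = 1020 × 3880 × 198 = 7.84×10^8 J/(m^2 K).
Relaxation time τ = C / λ = 7.84×10^8 / 23.1 = 3.39×10^7 s.
In years: 3.39×10^7 s / (3.156×10^7 s/year) = 1.07 years.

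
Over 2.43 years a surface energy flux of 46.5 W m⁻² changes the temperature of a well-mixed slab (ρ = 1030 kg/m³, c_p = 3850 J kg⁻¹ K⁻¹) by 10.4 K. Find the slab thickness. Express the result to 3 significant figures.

Heat input Q = F Δt = 46.5 × 7.67×10^7 s = 3.57×10^9 J/m².
Required areal heat capacity C = Q / ΔT = 3.43×10^8 J/(m²·K).
Depth D = C / (ρ c_p) = 3.43×10^8 / (1030 × 3850) = 86.5 m.

86.5 m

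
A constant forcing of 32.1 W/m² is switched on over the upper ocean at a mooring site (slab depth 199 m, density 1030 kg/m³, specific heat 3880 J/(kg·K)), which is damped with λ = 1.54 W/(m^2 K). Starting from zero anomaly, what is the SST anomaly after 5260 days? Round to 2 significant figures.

Areal heat capacity C = ρ c_p D = 1030 × 3880 × 199 = 7.95×10^8 J/(m^2 K).
τ = C / λ = 7.95×10^8 / 1.54 = 5.16×10^8 s.
Equilibrium anomaly ΔT_eq = F / λ = 32.1 / 1.54 = 20.8 K.
t = 5260 days = 4.54×10^8 s, so t/τ = 0.880.
ΔT(t) = ΔT_eq (1 − e^(−t/τ)) = 20.8 × (1 − e^−0.880) = 12.2 K.

12 K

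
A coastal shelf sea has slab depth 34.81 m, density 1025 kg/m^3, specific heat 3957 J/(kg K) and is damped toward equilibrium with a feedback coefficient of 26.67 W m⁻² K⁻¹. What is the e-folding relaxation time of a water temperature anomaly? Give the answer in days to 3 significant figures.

Areal heat capacity C = ρ c_p D = 1025 × 3957 × 34.81 = 1.41×10^8 J m⁻² K⁻¹.
Relaxation time τ = C / λ = 1.41×10^8 / 26.67 = 5.29×10^6 s.
In days: 5.29×10^6 s / (86400 s/day) = 61.3 days.

61.3 days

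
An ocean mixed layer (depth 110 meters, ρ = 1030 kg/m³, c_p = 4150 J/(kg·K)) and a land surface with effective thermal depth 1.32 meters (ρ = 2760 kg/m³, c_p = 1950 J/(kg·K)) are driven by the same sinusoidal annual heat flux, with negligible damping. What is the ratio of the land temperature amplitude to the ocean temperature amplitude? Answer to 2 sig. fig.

66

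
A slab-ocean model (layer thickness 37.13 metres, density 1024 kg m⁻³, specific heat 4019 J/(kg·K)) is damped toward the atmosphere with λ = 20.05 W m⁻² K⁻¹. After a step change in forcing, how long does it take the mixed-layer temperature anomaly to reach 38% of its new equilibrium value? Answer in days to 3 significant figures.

42.2 days

Areal heat capacity C = ρ c_p D = 1024 × 4019 × 37.13 = 1.53×10^8 J/(m²·K).
τ = C / λ = 1.53×10^8 / 20.05 = 7.62×10^6 s.
Fraction reached: 1 − e^(−t/τ) = 0.38 ⇒ t = −τ ln(1 − 0.38) = τ × 0.478.
t = 3.64×10^6 s = 42.2 days.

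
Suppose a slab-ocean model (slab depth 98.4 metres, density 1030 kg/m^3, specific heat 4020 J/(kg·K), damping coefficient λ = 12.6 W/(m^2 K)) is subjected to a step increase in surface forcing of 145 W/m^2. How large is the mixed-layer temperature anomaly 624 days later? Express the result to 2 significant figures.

Areal heat capacity C = ρ c_p D = 1030 × 4020 × 98.4 = 4.07×10^8 J/(m²·K).
τ = C / λ = 4.07×10^8 / 12.6 = 3.23×10^7 s.
Equilibrium anomaly ΔT_eq = F / λ = 145 / 12.6 = 11.5 K.
t = 624 days = 5.39×10^7 s, so t/τ = 1.67.
ΔT(t) = ΔT_eq (1 − e^(−t/τ)) = 11.5 × (1 − e^−1.67) = 9.34 K.

9.3 K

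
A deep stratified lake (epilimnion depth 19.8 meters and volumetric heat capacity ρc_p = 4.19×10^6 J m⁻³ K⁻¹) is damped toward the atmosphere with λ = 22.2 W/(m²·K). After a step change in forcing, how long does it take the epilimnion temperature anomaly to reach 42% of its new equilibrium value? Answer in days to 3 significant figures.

Areal heat capacity C = ρc_p × D = 4.19×10^6 × 19.8 = 8.30×10^7 J/(m^2 K).
τ = C / λ = 8.30×10^7 / 22.2 = 3.74×10^6 s.
Fraction reached: 1 − e^(−t/τ) = 0.42 ⇒ t = −τ ln(1 − 0.42) = τ × 0.545.
t = 2.04×10^6 s = 23.6 days.

23.6 days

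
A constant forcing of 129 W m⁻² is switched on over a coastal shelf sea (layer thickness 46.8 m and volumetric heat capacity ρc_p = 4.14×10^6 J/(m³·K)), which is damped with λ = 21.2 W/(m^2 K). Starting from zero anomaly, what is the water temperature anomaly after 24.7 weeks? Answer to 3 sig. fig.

4.90 K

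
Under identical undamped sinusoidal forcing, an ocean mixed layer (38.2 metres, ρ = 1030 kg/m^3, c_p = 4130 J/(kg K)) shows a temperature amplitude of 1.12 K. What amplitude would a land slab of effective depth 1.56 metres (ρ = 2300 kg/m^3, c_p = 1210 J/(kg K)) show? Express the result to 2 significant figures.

42 K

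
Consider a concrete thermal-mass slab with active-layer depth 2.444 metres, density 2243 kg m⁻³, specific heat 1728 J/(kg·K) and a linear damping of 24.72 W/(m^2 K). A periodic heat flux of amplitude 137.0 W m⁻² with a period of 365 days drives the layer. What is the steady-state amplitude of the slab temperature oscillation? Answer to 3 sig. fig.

5.53 K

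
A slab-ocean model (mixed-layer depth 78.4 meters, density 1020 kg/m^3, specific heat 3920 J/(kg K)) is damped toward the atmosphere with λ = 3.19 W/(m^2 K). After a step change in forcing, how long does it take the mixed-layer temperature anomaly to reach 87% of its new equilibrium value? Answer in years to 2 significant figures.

6.4 years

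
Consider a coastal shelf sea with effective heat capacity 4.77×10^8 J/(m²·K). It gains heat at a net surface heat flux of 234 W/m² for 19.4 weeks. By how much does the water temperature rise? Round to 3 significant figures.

Areal heat capacity C = 4.77×10^8 J/(m²·K) (given).
Net heat input Q = F Δt = 234 × (19.4 weeks × 6.048×10^5 s/week) = 2.75×10^9 J/m².
ΔT = Q / C = 2.75×10^9 / 4.77×10^8 = 5.76 K.

5.76 K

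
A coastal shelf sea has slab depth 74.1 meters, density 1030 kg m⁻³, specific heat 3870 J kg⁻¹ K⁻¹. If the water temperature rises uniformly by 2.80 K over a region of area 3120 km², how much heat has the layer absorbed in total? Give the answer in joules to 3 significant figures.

Areal heat capacity C = ρ c_p D = 1030 × 3870 × 74.1 = 2.95×10^8 J m⁻² K⁻¹.
Heat per unit area: q = C ΔT = 2.95×10^8 × 2.80 = 8.27×10^8 J/m².
Total heat: Q = q × A = 8.27×10^8 × (3120 × 10⁶ m²) = 2.58×10^18 J.

2.58×10^18 J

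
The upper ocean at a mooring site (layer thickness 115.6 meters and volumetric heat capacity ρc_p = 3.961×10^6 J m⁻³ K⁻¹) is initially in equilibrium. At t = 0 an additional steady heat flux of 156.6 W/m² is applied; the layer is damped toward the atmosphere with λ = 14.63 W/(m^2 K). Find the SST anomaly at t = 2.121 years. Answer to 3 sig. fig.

Areal heat capacity C = ρc_p × D = 3.961×10^6 × 115.6 = 4.58×10^8 J/(m²·K).
τ = C / λ = 4.58×10^8 / 14.63 = 3.13×10^7 s.
Equilibrium anomaly ΔT_eq = F / λ = 156.6 / 14.63 = 10.7 K.
t = 2.121 years = 6.69×10^7 s, so t/τ = 2.14.
ΔT(t) = ΔT_eq (1 − e^(−t/τ)) = 10.7 × (1 − e^−2.14) = 9.44 K.

9.44 K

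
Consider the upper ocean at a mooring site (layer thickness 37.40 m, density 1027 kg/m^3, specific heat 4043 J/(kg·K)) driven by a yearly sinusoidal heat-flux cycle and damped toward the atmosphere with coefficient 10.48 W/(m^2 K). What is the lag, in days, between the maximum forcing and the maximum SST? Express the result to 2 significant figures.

72 days

Areal heat capacity C = ρ c_p D = 1027 × 4043 × 37.40 = 1.55×10^8 J m⁻² K⁻¹.
ω = 2π / 3.15×10^7 s = 1.99×10^-7 s⁻¹.
Phase lag φ = arctan(Cω/λ) = arctan(30.9/10.48) = 1.24 rad.
Time lag = φ / ω = 1.24 / 1.99×10^-7 = 6.24×10^6 s = 72.3 days.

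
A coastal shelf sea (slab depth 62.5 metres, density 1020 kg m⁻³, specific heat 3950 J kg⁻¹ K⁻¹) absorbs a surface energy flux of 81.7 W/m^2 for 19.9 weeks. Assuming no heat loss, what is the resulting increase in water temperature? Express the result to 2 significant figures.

3.9 K

Areal heat capacity C = ρ c_p D = 1020 × 3950 × 62.5 = 2.52×10^8 J/(m²·K).
Net heat input Q = F Δt = 81.7 × (19.9 weeks × 6.048×10^5 s/week) = 9.83×10^8 J/m².
ΔT = Q / C = 9.83×10^8 / 2.52×10^8 = 3.90 K.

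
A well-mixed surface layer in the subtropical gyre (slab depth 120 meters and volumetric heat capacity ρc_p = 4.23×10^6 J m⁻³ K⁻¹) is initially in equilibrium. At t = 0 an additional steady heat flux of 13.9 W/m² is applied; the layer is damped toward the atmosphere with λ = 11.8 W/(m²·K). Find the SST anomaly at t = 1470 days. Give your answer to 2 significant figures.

Areal heat capacity C = ρc_p × D = 4.23×10^6 × 120 = 5.08×10^8 J m⁻² K⁻¹.
τ = C / λ = 5.08×10^8 / 11.8 = 4.30×10^7 s.
Equilibrium anomaly ΔT_eq = F / λ = 13.9 / 11.8 = 1.18 K.
t = 1470 days = 1.27×10^8 s, so t/τ = 2.95.
ΔT(t) = ΔT_eq (1 − e^(−t/τ)) = 1.18 × (1 − e^−2.95) = 1.12 K.

1.1 K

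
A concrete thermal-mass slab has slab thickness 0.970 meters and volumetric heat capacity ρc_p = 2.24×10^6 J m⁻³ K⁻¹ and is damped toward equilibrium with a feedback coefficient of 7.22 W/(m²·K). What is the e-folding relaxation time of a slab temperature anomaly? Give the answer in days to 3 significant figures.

3.48 days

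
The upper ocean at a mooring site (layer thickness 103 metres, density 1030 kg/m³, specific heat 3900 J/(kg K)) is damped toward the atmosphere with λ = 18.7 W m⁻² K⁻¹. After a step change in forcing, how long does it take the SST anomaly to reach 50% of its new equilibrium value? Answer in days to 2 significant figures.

Areal heat capacity C = ρ c_p D = 1030 × 3900 × 103 = 4.14×10^8 J/(m^2 K).
τ = C / λ = 4.14×10^8 / 18.7 = 2.21×10^7 s.
Fraction reached: 1 − e^(−t/τ) = 0.50 ⇒ t = −τ ln(1 − 0.50) = τ × 0.693.
t = 1.53×10^7 s = 178 days.

180 days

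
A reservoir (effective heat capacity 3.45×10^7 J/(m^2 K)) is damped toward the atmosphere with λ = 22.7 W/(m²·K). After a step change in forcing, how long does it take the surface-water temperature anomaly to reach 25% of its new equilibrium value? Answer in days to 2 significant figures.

Areal heat capacity C = 3.45×10^7 J/(m^2 K) (given).
τ = C / λ = 3.45×10^7 / 22.7 = 1.52×10^6 s.
Fraction reached: 1 − e^(−t/τ) = 0.25 ⇒ t = −τ ln(1 − 0.25) = τ × 0.288.
t = 4.37×10^5 s = 5.06 days.

5.1 days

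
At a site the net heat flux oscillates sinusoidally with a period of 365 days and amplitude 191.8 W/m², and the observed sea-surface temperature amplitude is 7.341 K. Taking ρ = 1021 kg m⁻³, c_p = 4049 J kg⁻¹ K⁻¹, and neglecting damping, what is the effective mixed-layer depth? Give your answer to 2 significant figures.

ω = 2π / 3.15×10^7 s = 1.99×10^-7 s⁻¹.
Required C = F₀ / (A ω) = 191.8 / (7.341 × 1.99×10^-7) = 1.31×10^8 J/(m²·K).
D = C / (ρ c_p) = 1.31×10^8 / (1021 × 4049) = 31.7 m.

32 m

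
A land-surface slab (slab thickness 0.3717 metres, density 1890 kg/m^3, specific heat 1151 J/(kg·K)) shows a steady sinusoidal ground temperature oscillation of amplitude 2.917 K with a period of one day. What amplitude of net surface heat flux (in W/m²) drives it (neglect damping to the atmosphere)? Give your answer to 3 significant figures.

172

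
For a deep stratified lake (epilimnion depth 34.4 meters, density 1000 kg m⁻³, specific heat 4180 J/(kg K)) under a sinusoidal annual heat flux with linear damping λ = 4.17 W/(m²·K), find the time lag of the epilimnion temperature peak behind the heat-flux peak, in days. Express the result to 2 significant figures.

83 days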